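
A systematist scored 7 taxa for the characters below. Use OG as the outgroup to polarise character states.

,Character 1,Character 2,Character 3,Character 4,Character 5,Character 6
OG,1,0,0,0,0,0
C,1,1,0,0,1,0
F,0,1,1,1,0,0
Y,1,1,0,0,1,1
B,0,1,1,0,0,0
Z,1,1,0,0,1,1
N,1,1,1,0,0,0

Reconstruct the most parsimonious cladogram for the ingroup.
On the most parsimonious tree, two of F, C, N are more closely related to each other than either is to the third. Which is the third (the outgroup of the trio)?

C

Character polarity is set by the outgroup: the derived state is whichever differs from the outgroup's state, so for Character 1 the derived state is '0', and for the remaining characters it is '1'.
Character 1 (derived state '0') is shared by B and F — a synapomorphy uniting that clade.
Character 2 (derived state '1') is shared by all ingroup taxa — unites the whole ingroup.
Character 3: derived state '1' in B, F, and N only — synapomorphy for {B, F, N}.
Character 4 (derived state '1') is unique to F (autapomorphy; uninformative for grouping).
Character 5 (derived state '1') is shared by C, Y, and Z — a synapomorphy uniting that clade.
Character 6: derived state '1' in Y and Z only — synapomorphy for {Y, Z}.
Most parsimonious ingroup topology: ((C,(Y,Z)),((F,B),N)).
F and N share a more recent common ancestor with each other than either does with C, so C is the least closely related of the three.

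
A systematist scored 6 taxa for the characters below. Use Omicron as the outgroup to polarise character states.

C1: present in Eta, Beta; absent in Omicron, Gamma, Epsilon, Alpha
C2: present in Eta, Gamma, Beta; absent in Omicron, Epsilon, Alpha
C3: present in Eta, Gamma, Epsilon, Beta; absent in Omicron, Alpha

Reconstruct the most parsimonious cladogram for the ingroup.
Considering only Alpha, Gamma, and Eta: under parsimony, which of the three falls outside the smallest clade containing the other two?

Alpha

The outgroup has state 'absent' for every character, so 'present' is the derived state throughout.
C1: derived state 'present' in Beta and Eta only — synapomorphy for {Beta, Eta}.
C2: derived state 'present' in Beta, Eta, and Gamma only — synapomorphy for {Beta, Eta, Gamma}.
Only Beta, Epsilon, Eta, and Gamma show the derived state 'present' for C3, supporting them as a clade.
Most parsimonious ingroup topology: ((((Eta,Beta),Gamma),Epsilon),Alpha).
Gamma and Eta share a more recent common ancestor with each other than either does with Alpha, so Alpha is the least closely related of the three.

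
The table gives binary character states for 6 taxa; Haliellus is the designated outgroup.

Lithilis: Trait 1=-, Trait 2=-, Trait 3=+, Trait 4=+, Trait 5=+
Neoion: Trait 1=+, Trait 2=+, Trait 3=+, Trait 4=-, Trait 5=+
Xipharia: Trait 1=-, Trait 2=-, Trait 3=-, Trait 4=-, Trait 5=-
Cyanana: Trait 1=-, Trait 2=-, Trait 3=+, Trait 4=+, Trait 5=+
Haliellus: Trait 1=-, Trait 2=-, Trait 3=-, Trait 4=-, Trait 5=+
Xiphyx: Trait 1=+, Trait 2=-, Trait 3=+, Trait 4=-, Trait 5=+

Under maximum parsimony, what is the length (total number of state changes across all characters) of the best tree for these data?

5

Character polarity is set by the outgroup: the derived state is whichever differs from the outgroup's state, so for Trait 5 the derived state is '-', and for the remaining characters it is '+'.
Trait 1 (derived state '+') is shared by Neoion and Xiphyx — a synapomorphy uniting that clade.
Trait 2: derived state '+' in Neoion only — an autapomorphy, so it tells us nothing about relationships among taxa.
Only Cyanana, Lithilis, Neoion, and Xiphyx show the derived state '+' for Trait 3, supporting them as a clade.
Trait 4 (derived state '+') is shared by Cyanana and Lithilis — a synapomorphy uniting that clade.
Trait 5: derived state '-' in Xipharia only — an autapomorphy, so it tells us nothing about relationships among taxa.
Most parsimonious ingroup topology: (((Lithilis,Cyanana),(Xiphyx,Neoion)),Xipharia).
Changes per character on this tree: Trait 1: 1; Trait 2: 1; Trait 3: 1; Trait 4: 1; Trait 5: 1.
Total = 5.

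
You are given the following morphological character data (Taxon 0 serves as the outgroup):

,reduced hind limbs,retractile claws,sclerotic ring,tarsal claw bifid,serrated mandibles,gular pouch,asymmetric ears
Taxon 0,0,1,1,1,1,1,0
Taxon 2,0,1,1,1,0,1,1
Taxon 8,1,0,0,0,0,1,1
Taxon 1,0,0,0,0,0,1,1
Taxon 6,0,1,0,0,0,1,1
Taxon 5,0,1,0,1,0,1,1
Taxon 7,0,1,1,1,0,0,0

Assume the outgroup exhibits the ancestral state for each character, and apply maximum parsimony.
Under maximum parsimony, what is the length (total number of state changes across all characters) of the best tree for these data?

7

Character polarity is set by the outgroup: the derived state is whichever differs from the outgroup's state, so for retractile claws, sclerotic ring, tarsal claw bifid, serrated mandibles, gular pouch the derived state is '0', and for the remaining characters it is '1'.
reduced hind limbs (derived state '1') is unique to Taxon 8 (autapomorphy; uninformative for grouping).
retractile claws (derived state '0') is shared by Taxon 1 and Taxon 8 — a synapomorphy uniting that clade.
sclerotic ring: derived state '0' in Taxon 1, Taxon 5, Taxon 6, and Taxon 8 only — synapomorphy for {Taxon 1, Taxon 5, Taxon 6, Taxon 8}.
Only Taxon 1, Taxon 6, and Taxon 8 show the derived state '0' for tarsal claw bifid, supporting them as a clade.
serrated mandibles (derived state '0') is shared by all ingroup taxa — unites the whole ingroup.
gular pouch (derived state '0') is unique to Taxon 7 (autapomorphy; uninformative for grouping).
asymmetric ears (derived state '1') is shared by Taxon 1, Taxon 2, Taxon 5, Taxon 6, and Taxon 8 — a synapomorphy uniting that clade.
Most parsimonious ingroup topology: ((Taxon 2,(((Taxon 8,Taxon 1),Taxon 6),Taxon 5)),Taxon 7).
Changes per character on this tree: reduced hind limbs: 1; retractile claws: 1; sclerotic ring: 1; tarsal claw bifid: 1; serrated mandibles: 1; gular pouch: 1; asymmetric ears: 1.
Total = 7.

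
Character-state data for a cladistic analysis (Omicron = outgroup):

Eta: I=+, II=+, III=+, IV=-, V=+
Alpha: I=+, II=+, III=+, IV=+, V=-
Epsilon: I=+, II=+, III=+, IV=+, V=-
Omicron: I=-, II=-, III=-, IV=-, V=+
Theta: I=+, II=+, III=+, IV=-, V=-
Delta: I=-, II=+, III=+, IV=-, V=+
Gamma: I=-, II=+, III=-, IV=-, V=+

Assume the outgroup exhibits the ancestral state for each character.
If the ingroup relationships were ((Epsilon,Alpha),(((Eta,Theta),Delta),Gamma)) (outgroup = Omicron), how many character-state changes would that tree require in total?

Map each character onto ((Epsilon,Alpha),(((Eta,Theta),Delta),Gamma)) (rooted by Omicron) and count the minimum state changes it requires (Fitch parsimony):
I: 2; II: 1; III: 2; IV: 1; V: 2.
Total tree length = 8.

8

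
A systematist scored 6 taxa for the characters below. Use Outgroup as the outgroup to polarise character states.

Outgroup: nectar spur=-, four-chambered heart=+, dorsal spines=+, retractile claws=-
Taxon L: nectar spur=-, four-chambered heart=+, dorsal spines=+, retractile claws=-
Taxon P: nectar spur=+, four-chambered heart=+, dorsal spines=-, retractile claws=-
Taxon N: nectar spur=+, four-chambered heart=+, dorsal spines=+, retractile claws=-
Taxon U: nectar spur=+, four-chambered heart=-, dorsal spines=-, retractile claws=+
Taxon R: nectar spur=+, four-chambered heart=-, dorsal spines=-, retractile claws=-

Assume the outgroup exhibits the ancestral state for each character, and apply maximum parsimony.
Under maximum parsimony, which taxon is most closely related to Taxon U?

Character polarity is set by the outgroup: the derived state is whichever differs from the outgroup's state, so for four-chambered heart, dorsal spines the derived state is '-', and for the remaining characters it is '+'.
nectar spur: derived state '+' in Taxon N, Taxon P, Taxon R, and Taxon U only — synapomorphy for {Taxon N, Taxon P, Taxon R, Taxon U}.
four-chambered heart (derived state '-') is shared by Taxon R and Taxon U — a synapomorphy uniting that clade.
dorsal spines (derived state '-') is shared by Taxon P, Taxon R, and Taxon U — a synapomorphy uniting that clade.
retractile claws (derived state '+') is unique to Taxon U (autapomorphy; uninformative for grouping).
Most parsimonious ingroup topology: (Taxon L,((Taxon P,(Taxon U,Taxon R)),Taxon N)).
Taxon U and Taxon R form a cherry on this tree, so they are sister taxa.

Taxon R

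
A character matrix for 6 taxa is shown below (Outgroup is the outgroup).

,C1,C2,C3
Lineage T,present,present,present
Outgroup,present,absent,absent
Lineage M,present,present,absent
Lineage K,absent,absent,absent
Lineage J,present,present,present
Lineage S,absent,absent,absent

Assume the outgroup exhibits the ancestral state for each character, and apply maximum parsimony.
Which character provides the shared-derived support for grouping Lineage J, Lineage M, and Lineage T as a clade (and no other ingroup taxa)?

Character polarity is set by the outgroup: the derived state is whichever differs from the outgroup's state, so for C1 the derived state is 'absent', and for the remaining characters it is 'present'.
C1 (derived state 'absent') is shared by Lineage K and Lineage S — a synapomorphy uniting that clade.
Only Lineage J, Lineage M, and Lineage T show the derived state 'present' for C2, supporting them as a clade.
Only Lineage J and Lineage T show the derived state 'present' for C3, supporting them as a clade.
Most parsimonious ingroup topology: ((Lineage K,Lineage S),(Lineage M,(Lineage T,Lineage J))).
The clade {Lineage J, Lineage M, Lineage T} is supported by C2: its derived state 'present' occurs in exactly those taxa and in no other taxon (including the outgroup).

C2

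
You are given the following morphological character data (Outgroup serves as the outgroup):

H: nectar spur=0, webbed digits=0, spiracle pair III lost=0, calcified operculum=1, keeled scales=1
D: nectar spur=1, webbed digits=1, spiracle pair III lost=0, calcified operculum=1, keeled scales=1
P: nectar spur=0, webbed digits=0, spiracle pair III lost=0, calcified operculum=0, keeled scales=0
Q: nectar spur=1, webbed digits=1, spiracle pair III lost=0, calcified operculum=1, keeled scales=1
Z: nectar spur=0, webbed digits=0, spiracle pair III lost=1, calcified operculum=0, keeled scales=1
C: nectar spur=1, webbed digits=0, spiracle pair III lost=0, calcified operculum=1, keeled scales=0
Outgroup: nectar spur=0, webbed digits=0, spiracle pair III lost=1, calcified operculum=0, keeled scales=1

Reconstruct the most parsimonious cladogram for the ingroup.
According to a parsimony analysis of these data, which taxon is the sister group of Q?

Character polarity is set by the outgroup: the derived state is whichever differs from the outgroup's state, so for spiracle pair III lost, keeled scales the derived state is '0', and for the remaining characters it is '1'.
Only C, D, and Q show the derived state '1' for nectar spur, supporting them as a clade.
webbed digits: derived state '1' in D and Q only — synapomorphy for {D, Q}.
spiracle pair III lost: derived state '0' in C, D, H, P, and Q only — synapomorphy for {C, D, H, P, Q}.
calcified operculum (derived state '1') is shared by C, D, H, and Q — a synapomorphy uniting that clade.
keeled scales (state '0') occurs in C and P but conflicts with the nesting implied by the other characters — most parsimoniously interpreted as homoplasy.
Most parsimonious ingroup topology: ((P,(((D,Q),C),H)),Z).
Q and D form a cherry on this tree, so they are sister taxa.

D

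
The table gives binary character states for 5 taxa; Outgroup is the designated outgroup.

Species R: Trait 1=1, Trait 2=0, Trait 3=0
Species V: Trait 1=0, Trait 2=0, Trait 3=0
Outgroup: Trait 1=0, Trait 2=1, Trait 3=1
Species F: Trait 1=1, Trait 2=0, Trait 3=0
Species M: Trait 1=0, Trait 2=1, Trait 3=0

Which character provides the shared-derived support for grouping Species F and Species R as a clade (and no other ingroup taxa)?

Trait 1

Character polarity is set by the outgroup: the derived state is whichever differs from the outgroup's state, so for Trait 2, Trait 3 the derived state is '0', and for the remaining characters it is '1'.
Only Species F and Species R show the derived state '1' for Trait 1, supporting them as a clade.
Trait 2 (derived state '0') is shared by Species F, Species R, and Species V — a synapomorphy uniting that clade.
All ingroup taxa share the derived state '0' for Trait 3; it defines the ingroup but does not resolve relationships within it.
Most parsimonious ingroup topology: (Species M,((Species R,Species F),Species V)).
The clade {Species F, Species R} is supported by Trait 1: its derived state '1' occurs in exactly those taxa and in no other taxon (including the outgroup).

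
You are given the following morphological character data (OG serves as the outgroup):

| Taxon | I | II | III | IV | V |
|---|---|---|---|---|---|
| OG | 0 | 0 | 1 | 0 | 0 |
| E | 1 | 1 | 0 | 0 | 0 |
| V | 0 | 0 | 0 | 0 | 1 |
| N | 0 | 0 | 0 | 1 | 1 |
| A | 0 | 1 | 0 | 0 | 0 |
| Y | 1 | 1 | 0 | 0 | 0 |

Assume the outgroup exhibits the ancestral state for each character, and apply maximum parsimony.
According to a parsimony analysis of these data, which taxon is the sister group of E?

Y

Character polarity is set by the outgroup: the derived state is whichever differs from the outgroup's state, so for III the derived state is '0', and for the remaining characters it is '1'.
I: derived state '1' in E and Y only — synapomorphy for {E, Y}.
II (derived state '1') is shared by A, E, and Y — a synapomorphy uniting that clade.
III (derived state '0') is shared by all ingroup taxa — unites the whole ingroup.
IV: derived state '1' in N only — an autapomorphy, so it tells us nothing about relationships among taxa.
V (derived state '1') is shared by N and V — a synapomorphy uniting that clade.
Most parsimonious ingroup topology: (((E,Y),A),(V,N)).
E and Y form a cherry on this tree, so they are sister taxa.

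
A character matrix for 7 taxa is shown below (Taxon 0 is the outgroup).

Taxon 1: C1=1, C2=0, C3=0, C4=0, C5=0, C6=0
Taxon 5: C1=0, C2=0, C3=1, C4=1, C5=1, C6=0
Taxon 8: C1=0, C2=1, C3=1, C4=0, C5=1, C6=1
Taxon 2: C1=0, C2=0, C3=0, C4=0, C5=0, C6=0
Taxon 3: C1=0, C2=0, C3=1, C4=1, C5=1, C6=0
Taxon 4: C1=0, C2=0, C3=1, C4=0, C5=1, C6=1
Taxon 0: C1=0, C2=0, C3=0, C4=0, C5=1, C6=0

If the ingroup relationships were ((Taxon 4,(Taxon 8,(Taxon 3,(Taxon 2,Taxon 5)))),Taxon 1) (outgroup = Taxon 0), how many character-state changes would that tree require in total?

Map each character onto ((Taxon 4,(Taxon 8,(Taxon 3,(Taxon 2,Taxon 5)))),Taxon 1) (rooted by Taxon 0) and count the minimum state changes it requires (Fitch parsimony):
C1: 1; C2: 1; C3: 2; C4: 2; C5: 2; C6: 2.
Total tree length = 10.

10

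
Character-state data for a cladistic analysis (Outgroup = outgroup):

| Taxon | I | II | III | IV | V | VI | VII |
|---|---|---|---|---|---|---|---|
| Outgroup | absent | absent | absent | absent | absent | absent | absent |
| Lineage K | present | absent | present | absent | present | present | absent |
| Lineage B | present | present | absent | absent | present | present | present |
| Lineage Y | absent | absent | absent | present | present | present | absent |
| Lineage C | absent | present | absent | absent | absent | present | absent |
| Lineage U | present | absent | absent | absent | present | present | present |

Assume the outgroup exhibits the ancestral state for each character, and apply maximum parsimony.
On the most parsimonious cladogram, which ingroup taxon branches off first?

The outgroup has state 'absent' for every character, so 'present' is the derived state throughout.
I: derived state 'present' in Lineage B, Lineage K, and Lineage U only — synapomorphy for {Lineage B, Lineage K, Lineage U}.
II groups Lineage B and Lineage C, which is incompatible with the clades supported by the remaining characters; treating it as convergent (homoplasy) costs fewer steps than any alternative tree.
III (derived state 'present') is unique to Lineage K (autapomorphy; uninformative for grouping).
IV (derived state 'present') is unique to Lineage Y (autapomorphy; uninformative for grouping).
V: derived state 'present' in Lineage B, Lineage K, Lineage U, and Lineage Y only — synapomorphy for {Lineage B, Lineage K, Lineage U, Lineage Y}.
VI (derived state 'present') is shared by all ingroup taxa — unites the whole ingroup.
VII: derived state 'present' in Lineage B and Lineage U only — synapomorphy for {Lineage B, Lineage U}.
Most parsimonious ingroup topology: (((Lineage K,(Lineage B,Lineage U)),Lineage Y),Lineage C).
Lineage C is sister to the clade containing all other ingroup taxa, so it is the earliest-diverging (most basal) ingroup lineage.

Lineage C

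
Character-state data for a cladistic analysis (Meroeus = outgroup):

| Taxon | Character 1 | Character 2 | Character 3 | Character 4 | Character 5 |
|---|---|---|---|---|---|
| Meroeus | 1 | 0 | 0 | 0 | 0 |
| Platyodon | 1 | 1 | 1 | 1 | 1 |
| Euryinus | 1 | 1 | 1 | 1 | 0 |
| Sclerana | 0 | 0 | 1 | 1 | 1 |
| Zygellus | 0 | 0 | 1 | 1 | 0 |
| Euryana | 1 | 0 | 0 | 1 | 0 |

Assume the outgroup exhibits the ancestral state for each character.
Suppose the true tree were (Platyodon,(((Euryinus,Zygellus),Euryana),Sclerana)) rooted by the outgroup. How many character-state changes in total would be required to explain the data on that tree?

9

Map each character onto (Platyodon,(((Euryinus,Zygellus),Euryana),Sclerana)) (rooted by Meroeus) and count the minimum state changes it requires (Fitch parsimony):
Character 1: 2; Character 2: 2; Character 3: 2; Character 4: 1; Character 5: 2.
Total tree length = 9.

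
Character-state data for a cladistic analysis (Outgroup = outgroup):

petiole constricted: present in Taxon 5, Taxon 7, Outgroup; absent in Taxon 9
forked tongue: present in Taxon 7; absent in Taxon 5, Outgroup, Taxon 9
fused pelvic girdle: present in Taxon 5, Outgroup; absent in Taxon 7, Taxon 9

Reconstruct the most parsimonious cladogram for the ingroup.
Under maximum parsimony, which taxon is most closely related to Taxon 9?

Taxon 7

Character polarity is set by the outgroup: the derived state is whichever differs from the outgroup's state, so for petiole constricted, fused pelvic girdle the derived state is 'absent', and for the remaining characters it is 'present'.
petiole constricted (derived state 'absent') is unique to Taxon 9 (autapomorphy; uninformative for grouping).
forked tongue (derived state 'present') is unique to Taxon 7 (autapomorphy; uninformative for grouping).
Only Taxon 7 and Taxon 9 show the derived state 'absent' for fused pelvic girdle, supporting them as a clade.
Most parsimonious ingroup topology: ((Taxon 7,Taxon 9),Taxon 5).
Taxon 9 and Taxon 7 form a cherry on this tree, so they are sister taxa.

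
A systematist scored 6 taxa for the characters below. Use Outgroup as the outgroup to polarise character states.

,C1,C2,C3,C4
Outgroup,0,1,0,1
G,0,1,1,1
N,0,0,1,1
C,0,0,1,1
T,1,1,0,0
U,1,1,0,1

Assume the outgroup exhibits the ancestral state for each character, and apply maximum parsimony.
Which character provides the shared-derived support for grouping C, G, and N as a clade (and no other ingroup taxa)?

C3

Character polarity is set by the outgroup: the derived state is whichever differs from the outgroup's state, so for C2, C4 the derived state is '0', and for the remaining characters it is '1'.
C1: derived state '1' in T and U only — synapomorphy for {T, U}.
Only C and N show the derived state '0' for C2, supporting them as a clade.
C3 (derived state '1') is shared by C, G, and N — a synapomorphy uniting that clade.
C4 (derived state '0') is unique to T (autapomorphy; uninformative for grouping).
Most parsimonious ingroup topology: ((G,(N,C)),(T,U)).
The clade {C, G, N} is supported by C3: its derived state '1' occurs in exactly those taxa and in no other taxon (including the outgroup).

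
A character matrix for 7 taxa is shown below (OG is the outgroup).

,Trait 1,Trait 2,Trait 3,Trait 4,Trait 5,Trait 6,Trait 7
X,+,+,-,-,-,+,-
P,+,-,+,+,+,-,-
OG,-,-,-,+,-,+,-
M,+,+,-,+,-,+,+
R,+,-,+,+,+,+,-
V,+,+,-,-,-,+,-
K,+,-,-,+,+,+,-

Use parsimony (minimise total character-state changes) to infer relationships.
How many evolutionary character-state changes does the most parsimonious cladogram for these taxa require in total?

Character polarity is set by the outgroup: the derived state is whichever differs from the outgroup's state, so for Trait 4, Trait 6 the derived state is '-', and for the remaining characters it is '+'.
Trait 1 (derived state '+') is shared by all ingroup taxa — unites the whole ingroup.
Only M, V, and X show the derived state '+' for Trait 2, supporting them as a clade.
Trait 3 (derived state '+') is shared by P and R — a synapomorphy uniting that clade.
Trait 4 (derived state '-') is shared by V and X — a synapomorphy uniting that clade.
Trait 5 (derived state '+') is shared by K, P, and R — a synapomorphy uniting that clade.
Trait 6: derived state '-' in P only — an autapomorphy, so it tells us nothing about relationships among taxa.
Trait 7: derived state '+' in M only — an autapomorphy, so it tells us nothing about relationships among taxa.
Most parsimonious ingroup topology: (((V,X),M),((R,P),K)).
Changes per character on this tree: Trait 1: 1; Trait 2: 1; Trait 3: 1; Trait 4: 1; Trait 5: 1; Trait 6: 1; Trait 7: 1.
Total = 7.

7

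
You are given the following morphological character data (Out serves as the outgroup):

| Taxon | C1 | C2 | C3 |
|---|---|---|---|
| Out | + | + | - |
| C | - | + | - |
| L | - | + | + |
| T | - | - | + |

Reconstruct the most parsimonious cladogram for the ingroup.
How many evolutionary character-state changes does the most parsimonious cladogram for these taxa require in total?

3

Character polarity is set by the outgroup: the derived state is whichever differs from the outgroup's state, so for C1, C2 the derived state is '-', and for the remaining characters it is '+'.
All ingroup taxa share the derived state '-' for C1; it defines the ingroup but does not resolve relationships within it.
C2 (derived state '-') is unique to T (autapomorphy; uninformative for grouping).
C3 (derived state '+') is shared by L and T — a synapomorphy uniting that clade.
Most parsimonious ingroup topology: (C,(L,T)).
Changes per character on this tree: C1: 1; C2: 1; C3: 1.
Total = 3.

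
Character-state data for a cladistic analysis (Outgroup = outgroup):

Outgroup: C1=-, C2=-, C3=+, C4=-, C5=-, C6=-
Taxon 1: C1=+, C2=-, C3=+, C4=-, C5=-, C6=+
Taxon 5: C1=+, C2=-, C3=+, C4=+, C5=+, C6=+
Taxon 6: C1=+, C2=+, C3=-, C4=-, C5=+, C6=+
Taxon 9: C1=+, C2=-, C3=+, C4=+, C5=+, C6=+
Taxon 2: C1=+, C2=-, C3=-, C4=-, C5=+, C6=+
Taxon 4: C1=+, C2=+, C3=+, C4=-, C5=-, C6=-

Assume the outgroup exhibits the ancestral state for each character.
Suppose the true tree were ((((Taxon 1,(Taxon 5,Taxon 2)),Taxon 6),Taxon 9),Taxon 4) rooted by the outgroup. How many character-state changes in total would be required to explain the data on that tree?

Map each character onto ((((Taxon 1,(Taxon 5,Taxon 2)),Taxon 6),Taxon 9),Taxon 4) (rooted by Outgroup) and count the minimum state changes it requires (Fitch parsimony):
C1: 1; C2: 2; C3: 2; C4: 2; C5: 2; C6: 1.
Total tree length = 10.

10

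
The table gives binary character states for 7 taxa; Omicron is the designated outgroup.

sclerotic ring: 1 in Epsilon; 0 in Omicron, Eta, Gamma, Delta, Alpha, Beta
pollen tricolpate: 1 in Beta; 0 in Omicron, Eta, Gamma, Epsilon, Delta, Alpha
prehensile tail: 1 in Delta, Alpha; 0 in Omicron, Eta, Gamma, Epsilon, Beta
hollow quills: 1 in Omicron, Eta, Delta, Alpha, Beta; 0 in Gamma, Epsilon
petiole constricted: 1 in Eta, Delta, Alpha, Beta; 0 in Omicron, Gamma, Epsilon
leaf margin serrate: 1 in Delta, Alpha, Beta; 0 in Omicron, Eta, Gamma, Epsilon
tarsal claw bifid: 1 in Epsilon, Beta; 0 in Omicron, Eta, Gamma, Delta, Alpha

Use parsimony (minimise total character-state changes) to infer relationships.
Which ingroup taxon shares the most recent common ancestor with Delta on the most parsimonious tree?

Alpha

Character polarity is set by the outgroup: the derived state is whichever differs from the outgroup's state, so for hollow quills the derived state is '0', and for the remaining characters it is '1'.
sclerotic ring (derived state '1') is unique to Epsilon (autapomorphy; uninformative for grouping).
pollen tricolpate: derived state '1' in Beta only — an autapomorphy, so it tells us nothing about relationships among taxa.
prehensile tail (derived state '1') is shared by Alpha and Delta — a synapomorphy uniting that clade.
hollow quills (derived state '0') is shared by Epsilon and Gamma — a synapomorphy uniting that clade.
Only Alpha, Beta, Delta, and Eta show the derived state '1' for petiole constricted, supporting them as a clade.
leaf margin serrate (derived state '1') is shared by Alpha, Beta, and Delta — a synapomorphy uniting that clade.
tarsal claw bifid (state '1') occurs in Beta and Epsilon but conflicts with the nesting implied by the other characters — most parsimoniously interpreted as homoplasy.
Most parsimonious ingroup topology: ((Eta,((Delta,Alpha),Beta)),(Gamma,Epsilon)).
Delta and Alpha form a cherry on this tree, so they are sister taxa.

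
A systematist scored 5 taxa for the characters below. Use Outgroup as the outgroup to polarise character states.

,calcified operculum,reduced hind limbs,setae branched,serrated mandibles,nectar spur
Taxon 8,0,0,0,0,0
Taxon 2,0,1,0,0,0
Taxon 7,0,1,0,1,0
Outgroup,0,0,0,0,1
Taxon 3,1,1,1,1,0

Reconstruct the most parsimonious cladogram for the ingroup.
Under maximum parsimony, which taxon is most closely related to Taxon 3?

Taxon 7

Character polarity is set by the outgroup: the derived state is whichever differs from the outgroup's state, so for nectar spur the derived state is '0', and for the remaining characters it is '1'.
calcified operculum (derived state '1') is unique to Taxon 3 (autapomorphy; uninformative for grouping).
reduced hind limbs (derived state '1') is shared by Taxon 2, Taxon 3, and Taxon 7 — a synapomorphy uniting that clade.
setae branched: derived state '1' in Taxon 3 only — an autapomorphy, so it tells us nothing about relationships among taxa.
Only Taxon 3 and Taxon 7 show the derived state '1' for serrated mandibles, supporting them as a clade.
nectar spur (derived state '0') is shared by all ingroup taxa — unites the whole ingroup.
Most parsimonious ingroup topology: (((Taxon 7,Taxon 3),Taxon 2),Taxon 8).
Taxon 3 and Taxon 7 form a cherry on this tree, so they are sister taxa.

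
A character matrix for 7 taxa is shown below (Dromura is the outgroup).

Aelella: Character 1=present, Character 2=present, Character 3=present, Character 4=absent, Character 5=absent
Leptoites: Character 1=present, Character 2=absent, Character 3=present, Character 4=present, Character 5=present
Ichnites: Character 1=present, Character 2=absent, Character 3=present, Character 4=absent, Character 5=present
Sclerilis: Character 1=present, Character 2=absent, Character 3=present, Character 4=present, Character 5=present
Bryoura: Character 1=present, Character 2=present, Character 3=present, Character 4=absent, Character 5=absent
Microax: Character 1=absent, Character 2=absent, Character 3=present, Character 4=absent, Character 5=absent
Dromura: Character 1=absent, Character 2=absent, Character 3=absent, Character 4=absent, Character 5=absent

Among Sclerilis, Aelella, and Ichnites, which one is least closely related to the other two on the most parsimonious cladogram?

The outgroup has state 'absent' for every character, so 'present' is the derived state throughout.
Only Aelella, Bryoura, Ichnites, Leptoites, and Sclerilis show the derived state 'present' for Character 1, supporting them as a clade.
Only Aelella and Bryoura show the derived state 'present' for Character 2, supporting them as a clade.
All ingroup taxa share the derived state 'present' for Character 3; it defines the ingroup but does not resolve relationships within it.
Character 4 (derived state 'present') is shared by Leptoites and Sclerilis — a synapomorphy uniting that clade.
Character 5 (derived state 'present') is shared by Ichnites, Leptoites, and Sclerilis — a synapomorphy uniting that clade.
Most parsimonious ingroup topology: ((((Sclerilis,Leptoites),Ichnites),(Bryoura,Aelella)),Microax).
Ichnites and Sclerilis share a more recent common ancestor with each other than either does with Aelella, so Aelella is the least closely related of the three.

Aelella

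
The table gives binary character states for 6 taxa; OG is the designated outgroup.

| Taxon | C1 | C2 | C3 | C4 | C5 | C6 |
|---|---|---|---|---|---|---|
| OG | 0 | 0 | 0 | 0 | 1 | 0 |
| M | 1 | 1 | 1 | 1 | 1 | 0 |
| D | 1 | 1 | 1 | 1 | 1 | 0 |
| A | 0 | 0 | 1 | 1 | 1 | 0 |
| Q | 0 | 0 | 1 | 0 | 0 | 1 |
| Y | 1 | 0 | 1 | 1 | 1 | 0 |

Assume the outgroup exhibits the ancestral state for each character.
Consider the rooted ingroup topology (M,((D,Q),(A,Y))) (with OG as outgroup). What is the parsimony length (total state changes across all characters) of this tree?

Map each character onto (M,((D,Q),(A,Y))) (rooted by OG) and count the minimum state changes it requires (Fitch parsimony):
C1: 3; C2: 2; C3: 1; C4: 2; C5: 1; C6: 1.
Total tree length = 10.

10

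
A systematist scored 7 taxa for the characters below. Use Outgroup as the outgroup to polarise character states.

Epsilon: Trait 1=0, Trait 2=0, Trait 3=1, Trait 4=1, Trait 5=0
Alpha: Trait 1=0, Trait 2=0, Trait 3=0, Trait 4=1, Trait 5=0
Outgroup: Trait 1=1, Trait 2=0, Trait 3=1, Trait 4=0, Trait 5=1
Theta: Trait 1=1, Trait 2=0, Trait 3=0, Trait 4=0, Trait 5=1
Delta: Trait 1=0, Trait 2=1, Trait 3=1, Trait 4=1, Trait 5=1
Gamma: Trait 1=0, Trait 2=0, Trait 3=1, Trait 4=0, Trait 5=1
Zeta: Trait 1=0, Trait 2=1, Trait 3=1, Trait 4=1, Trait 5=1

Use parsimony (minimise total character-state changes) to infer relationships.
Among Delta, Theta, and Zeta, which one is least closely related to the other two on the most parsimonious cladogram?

Theta

Character polarity is set by the outgroup: the derived state is whichever differs from the outgroup's state, so for Trait 1, Trait 3, Trait 5 the derived state is '0', and for the remaining characters it is '1'.
Only Alpha, Delta, Epsilon, Gamma, and Zeta show the derived state '0' for Trait 1, supporting them as a clade.
Trait 2: derived state '1' in Delta and Zeta only — synapomorphy for {Delta, Zeta}.
Trait 3 groups Alpha and Theta, which is incompatible with the clades supported by the remaining characters; treating it as convergent (homoplasy) costs fewer steps than any alternative tree.
Trait 4: derived state '1' in Alpha, Delta, Epsilon, and Zeta only — synapomorphy for {Alpha, Delta, Epsilon, Zeta}.
Only Alpha and Epsilon show the derived state '0' for Trait 5, supporting them as a clade.
Most parsimonious ingroup topology: ((((Zeta,Delta),(Epsilon,Alpha)),Gamma),Theta).
Delta and Zeta share a more recent common ancestor with each other than either does with Theta, so Theta is the least closely related of the three.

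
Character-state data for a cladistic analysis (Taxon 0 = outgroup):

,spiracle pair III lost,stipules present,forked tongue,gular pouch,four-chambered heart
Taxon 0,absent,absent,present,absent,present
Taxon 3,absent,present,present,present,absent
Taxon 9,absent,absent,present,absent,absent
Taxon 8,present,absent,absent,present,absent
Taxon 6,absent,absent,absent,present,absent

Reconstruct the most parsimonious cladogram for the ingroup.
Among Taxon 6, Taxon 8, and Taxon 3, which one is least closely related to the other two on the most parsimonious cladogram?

Taxon 3

Character polarity is set by the outgroup: the derived state is whichever differs from the outgroup's state, so for forked tongue, four-chambered heart the derived state is 'absent', and for the remaining characters it is 'present'.
spiracle pair III lost (derived state 'present') is unique to Taxon 8 (autapomorphy; uninformative for grouping).
stipules present: derived state 'present' in Taxon 3 only — an autapomorphy, so it tells us nothing about relationships among taxa.
forked tongue (derived state 'absent') is shared by Taxon 6 and Taxon 8 — a synapomorphy uniting that clade.
gular pouch: derived state 'present' in Taxon 3, Taxon 6, and Taxon 8 only — synapomorphy for {Taxon 3, Taxon 6, Taxon 8}.
All ingroup taxa share the derived state 'absent' for four-chambered heart; it defines the ingroup but does not resolve relationships within it.
Most parsimonious ingroup topology: ((Taxon 3,(Taxon 8,Taxon 6)),Taxon 9).
Taxon 6 and Taxon 8 share a more recent common ancestor with each other than either does with Taxon 3, so Taxon 3 is the least closely related of the three.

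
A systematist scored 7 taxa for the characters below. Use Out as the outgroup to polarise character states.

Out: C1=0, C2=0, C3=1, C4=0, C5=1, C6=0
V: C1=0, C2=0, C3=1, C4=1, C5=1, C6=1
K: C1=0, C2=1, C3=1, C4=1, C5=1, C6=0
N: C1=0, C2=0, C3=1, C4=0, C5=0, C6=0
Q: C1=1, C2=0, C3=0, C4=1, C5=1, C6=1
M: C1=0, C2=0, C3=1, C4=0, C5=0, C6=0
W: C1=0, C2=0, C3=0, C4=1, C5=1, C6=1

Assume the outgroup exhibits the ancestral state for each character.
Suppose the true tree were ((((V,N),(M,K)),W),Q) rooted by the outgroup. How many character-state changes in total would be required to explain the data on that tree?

Map each character onto ((((V,N),(M,K)),W),Q) (rooted by Out) and count the minimum state changes it requires (Fitch parsimony):
C1: 1; C2: 1; C3: 2; C4: 3; C5: 2; C6: 3.
Total tree length = 12.

12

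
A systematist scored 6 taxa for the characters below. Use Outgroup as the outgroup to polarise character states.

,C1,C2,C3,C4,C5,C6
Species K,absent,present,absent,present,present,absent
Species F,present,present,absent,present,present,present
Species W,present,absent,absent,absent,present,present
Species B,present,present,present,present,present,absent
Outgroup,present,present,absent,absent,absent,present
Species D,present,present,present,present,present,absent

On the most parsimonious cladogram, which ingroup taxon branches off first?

Character polarity is set by the outgroup: the derived state is whichever differs from the outgroup's state, so for C1, C2, C6 the derived state is 'absent', and for the remaining characters it is 'present'.
C1: derived state 'absent' in Species K only — an autapomorphy, so it tells us nothing about relationships among taxa.
C2: derived state 'absent' in Species W only — an autapomorphy, so it tells us nothing about relationships among taxa.
Only Species B and Species D show the derived state 'present' for C3, supporting them as a clade.
C4: derived state 'present' in Species B, Species D, Species F, and Species K only — synapomorphy for {Species B, Species D, Species F, Species K}.
C5 (derived state 'present') is shared by all ingroup taxa — unites the whole ingroup.
C6 (derived state 'absent') is shared by Species B, Species D, and Species K — a synapomorphy uniting that clade.
Most parsimonious ingroup topology: ((((Species D,Species B),Species K),Species F),Species W).
Species W is sister to the clade containing all other ingroup taxa, so it is the earliest-diverging (most basal) ingroup lineage.

Species W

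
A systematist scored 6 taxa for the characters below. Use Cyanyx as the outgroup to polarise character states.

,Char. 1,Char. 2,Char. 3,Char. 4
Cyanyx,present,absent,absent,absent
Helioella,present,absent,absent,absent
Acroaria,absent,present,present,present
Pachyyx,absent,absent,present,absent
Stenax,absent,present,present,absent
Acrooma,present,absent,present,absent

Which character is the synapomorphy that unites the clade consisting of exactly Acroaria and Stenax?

Char. 2

Character polarity is set by the outgroup: the derived state is whichever differs from the outgroup's state, so for Char. 1 the derived state is 'absent', and for the remaining characters it is 'present'.
Char. 1: derived state 'absent' in Acroaria, Pachyyx, and Stenax only — synapomorphy for {Acroaria, Pachyyx, Stenax}.
Char. 2: derived state 'present' in Acroaria and Stenax only — synapomorphy for {Acroaria, Stenax}.
Char. 3: derived state 'present' in Acroaria, Acrooma, Pachyyx, and Stenax only — synapomorphy for {Acroaria, Acrooma, Pachyyx, Stenax}.
Char. 4 (derived state 'present') is unique to Acroaria (autapomorphy; uninformative for grouping).
Most parsimonious ingroup topology: (Helioella,(((Acroaria,Stenax),Pachyyx),Acrooma)).
The clade {Acroaria, Stenax} is supported by Char. 2: its derived state 'present' occurs in exactly those taxa and in no other taxon (including the outgroup).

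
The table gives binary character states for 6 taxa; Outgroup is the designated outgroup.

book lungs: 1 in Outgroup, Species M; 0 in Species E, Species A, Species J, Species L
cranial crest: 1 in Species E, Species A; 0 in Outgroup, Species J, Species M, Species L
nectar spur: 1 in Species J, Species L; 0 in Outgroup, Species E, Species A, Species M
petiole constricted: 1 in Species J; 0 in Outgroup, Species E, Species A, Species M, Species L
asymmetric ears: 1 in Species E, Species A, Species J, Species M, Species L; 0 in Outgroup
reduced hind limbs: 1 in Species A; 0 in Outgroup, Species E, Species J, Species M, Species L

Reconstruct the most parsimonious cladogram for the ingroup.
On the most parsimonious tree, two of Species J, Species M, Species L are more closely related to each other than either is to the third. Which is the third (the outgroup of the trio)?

Character polarity is set by the outgroup: the derived state is whichever differs from the outgroup's state, so for book lungs the derived state is '0', and for the remaining characters it is '1'.
book lungs (derived state '0') is shared by Species A, Species E, Species J, and Species L — a synapomorphy uniting that clade.
Only Species A and Species E show the derived state '1' for cranial crest, supporting them as a clade.
nectar spur: derived state '1' in Species J and Species L only — synapomorphy for {Species J, Species L}.
petiole constricted: derived state '1' in Species J only — an autapomorphy, so it tells us nothing about relationships among taxa.
asymmetric ears (derived state '1') is shared by all ingroup taxa — unites the whole ingroup.
reduced hind limbs (derived state '1') is unique to Species A (autapomorphy; uninformative for grouping).
Most parsimonious ingroup topology: (((Species E,Species A),(Species J,Species L)),Species M).
Species J and Species L share a more recent common ancestor with each other than either does with Species M, so Species M is the least closely related of the three.

Species M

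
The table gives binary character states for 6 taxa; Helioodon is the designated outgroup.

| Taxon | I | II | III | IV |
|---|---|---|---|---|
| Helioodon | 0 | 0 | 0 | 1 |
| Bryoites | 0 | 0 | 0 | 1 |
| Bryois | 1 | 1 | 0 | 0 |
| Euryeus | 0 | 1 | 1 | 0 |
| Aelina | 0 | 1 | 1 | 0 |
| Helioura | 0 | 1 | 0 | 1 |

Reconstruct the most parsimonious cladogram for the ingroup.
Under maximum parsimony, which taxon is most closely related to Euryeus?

Aelina

Character polarity is set by the outgroup: the derived state is whichever differs from the outgroup's state, so for IV the derived state is '0', and for the remaining characters it is '1'.
I: derived state '1' in Bryois only — an autapomorphy, so it tells us nothing about relationships among taxa.
Only Aelina, Bryois, Euryeus, and Helioura show the derived state '1' for II, supporting them as a clade.
III (derived state '1') is shared by Aelina and Euryeus — a synapomorphy uniting that clade.
IV (derived state '0') is shared by Aelina, Bryois, and Euryeus — a synapomorphy uniting that clade.
Most parsimonious ingroup topology: (Bryoites,((Bryois,(Euryeus,Aelina)),Helioura)).
Euryeus and Aelina form a cherry on this tree, so they are sister taxa.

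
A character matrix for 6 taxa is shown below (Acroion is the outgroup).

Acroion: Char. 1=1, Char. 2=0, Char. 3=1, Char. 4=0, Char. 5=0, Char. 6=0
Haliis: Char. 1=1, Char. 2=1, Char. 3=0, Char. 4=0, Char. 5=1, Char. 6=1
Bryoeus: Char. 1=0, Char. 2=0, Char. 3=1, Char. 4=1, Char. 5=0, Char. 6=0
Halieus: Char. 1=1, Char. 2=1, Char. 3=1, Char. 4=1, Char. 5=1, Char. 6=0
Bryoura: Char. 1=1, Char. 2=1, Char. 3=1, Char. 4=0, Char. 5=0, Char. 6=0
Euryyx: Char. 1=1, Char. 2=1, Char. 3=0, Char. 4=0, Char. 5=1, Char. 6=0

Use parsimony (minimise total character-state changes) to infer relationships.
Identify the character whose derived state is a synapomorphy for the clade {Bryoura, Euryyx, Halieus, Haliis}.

Character polarity is set by the outgroup: the derived state is whichever differs from the outgroup's state, so for Char. 1, Char. 3 the derived state is '0', and for the remaining characters it is '1'.
Char. 1: derived state '0' in Bryoeus only — an autapomorphy, so it tells us nothing about relationships among taxa.
Only Bryoura, Euryyx, Halieus, and Haliis show the derived state '1' for Char. 2, supporting them as a clade.
Char. 3 (derived state '0') is shared by Euryyx and Haliis — a synapomorphy uniting that clade.
Char. 4 (state '1') occurs in Bryoeus and Halieus but conflicts with the nesting implied by the other characters — most parsimoniously interpreted as homoplasy.
Char. 5 (derived state '1') is shared by Euryyx, Halieus, and Haliis — a synapomorphy uniting that clade.
Char. 6 (derived state '1') is unique to Haliis (autapomorphy; uninformative for grouping).
Most parsimonious ingroup topology: ((((Haliis,Euryyx),Halieus),Bryoura),Bryoeus).
The clade {Bryoura, Euryyx, Halieus, Haliis} is supported by Char. 2: its derived state '1' occurs in exactly those taxa and in no other taxon (including the outgroup).

Char. 2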